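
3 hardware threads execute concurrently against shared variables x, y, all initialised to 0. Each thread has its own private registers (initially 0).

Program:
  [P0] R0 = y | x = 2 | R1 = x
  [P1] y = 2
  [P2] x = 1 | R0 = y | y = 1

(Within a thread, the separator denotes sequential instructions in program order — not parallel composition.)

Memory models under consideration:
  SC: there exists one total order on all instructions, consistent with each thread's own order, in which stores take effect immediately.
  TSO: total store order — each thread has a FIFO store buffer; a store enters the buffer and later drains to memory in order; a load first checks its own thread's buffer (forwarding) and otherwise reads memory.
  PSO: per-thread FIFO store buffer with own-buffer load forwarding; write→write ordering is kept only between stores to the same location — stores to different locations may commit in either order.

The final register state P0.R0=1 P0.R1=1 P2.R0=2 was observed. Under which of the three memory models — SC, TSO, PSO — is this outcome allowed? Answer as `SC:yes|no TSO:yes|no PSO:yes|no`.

SC:no TSO:no PSO:yes

outcome vector order: (P0.R0,P0.R1,P2.R0)
SC (9): 0/1/0, 0/1/2, 0/2/0, 0/2/2, 1/2/0, 1/2/2, 2/1/2, 2/2/0, 2/2/2
TSO (10): 0/1/0, 0/1/2, 0/2/0, 0/2/2, 1/2/0, 1/2/2, 2/1/0, 2/1/2, 2/2/0, 2/2/2
PSO (12): 0/1/0, 0/1/2, 0/2/0, 0/2/2, 1/1/0, 1/1/2, 1/2/0, 1/2/2, 2/1/0, 2/1/2, 2/2/0, 2/2/2
target 1/1/2 ∈ {PSO}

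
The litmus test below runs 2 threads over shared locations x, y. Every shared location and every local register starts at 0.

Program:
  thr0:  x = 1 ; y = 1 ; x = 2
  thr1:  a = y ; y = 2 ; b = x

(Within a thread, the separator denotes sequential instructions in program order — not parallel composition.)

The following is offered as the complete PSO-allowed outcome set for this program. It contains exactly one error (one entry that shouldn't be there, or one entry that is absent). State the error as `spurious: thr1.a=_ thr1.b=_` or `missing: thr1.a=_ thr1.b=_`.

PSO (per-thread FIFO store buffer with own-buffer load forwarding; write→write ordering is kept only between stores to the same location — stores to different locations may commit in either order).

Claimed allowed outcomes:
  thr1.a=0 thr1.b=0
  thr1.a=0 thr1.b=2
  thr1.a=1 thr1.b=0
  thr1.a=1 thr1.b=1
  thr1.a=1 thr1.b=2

missing: thr1.a=0 thr1.b=1

outcome vector order: (thr1.a,thr1.b)
under PSO → 0/0; 0/1; 0/2; 1/0; 1/1; 1/2
PSO∖claimed = {0/1}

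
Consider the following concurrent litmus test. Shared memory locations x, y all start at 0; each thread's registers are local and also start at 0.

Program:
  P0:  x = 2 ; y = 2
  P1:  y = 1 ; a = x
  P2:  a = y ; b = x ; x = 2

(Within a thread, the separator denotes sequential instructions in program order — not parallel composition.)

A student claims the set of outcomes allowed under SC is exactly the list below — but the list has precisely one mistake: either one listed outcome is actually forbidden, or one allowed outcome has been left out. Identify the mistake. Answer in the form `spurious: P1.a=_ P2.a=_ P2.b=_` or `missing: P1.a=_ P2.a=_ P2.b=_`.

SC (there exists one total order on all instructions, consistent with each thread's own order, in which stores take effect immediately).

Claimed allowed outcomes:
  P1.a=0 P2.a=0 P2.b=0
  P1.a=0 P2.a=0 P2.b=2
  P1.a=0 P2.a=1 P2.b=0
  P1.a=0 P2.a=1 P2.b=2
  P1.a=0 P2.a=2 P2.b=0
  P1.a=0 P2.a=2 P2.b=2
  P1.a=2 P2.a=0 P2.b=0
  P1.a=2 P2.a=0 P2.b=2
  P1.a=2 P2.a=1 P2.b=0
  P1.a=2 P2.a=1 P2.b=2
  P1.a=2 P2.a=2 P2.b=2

outcome vector order: (P1.a,P2.a,P2.b)
under SC → (0,0,0); (0,0,2); (0,1,0); (0,1,2); (0,2,2); (2,0,0); (2,0,2); (2,1,0); (2,1,2); (2,2,2)
claimed∖SC = {(0,2,0)}

spurious: P1.a=0 P2.a=2 P2.b=0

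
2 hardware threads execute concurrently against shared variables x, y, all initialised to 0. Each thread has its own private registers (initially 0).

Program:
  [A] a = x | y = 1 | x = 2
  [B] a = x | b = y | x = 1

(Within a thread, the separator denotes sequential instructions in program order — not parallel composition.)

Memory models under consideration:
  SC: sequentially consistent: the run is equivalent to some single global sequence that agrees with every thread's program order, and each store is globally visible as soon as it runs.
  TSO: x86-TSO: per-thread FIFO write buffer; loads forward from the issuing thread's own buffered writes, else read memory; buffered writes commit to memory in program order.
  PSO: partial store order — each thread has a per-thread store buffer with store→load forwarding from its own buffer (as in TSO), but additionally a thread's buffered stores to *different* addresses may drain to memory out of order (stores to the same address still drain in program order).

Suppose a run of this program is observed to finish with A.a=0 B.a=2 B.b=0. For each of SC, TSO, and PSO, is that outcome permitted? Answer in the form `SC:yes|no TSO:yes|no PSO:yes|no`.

SC:no TSO:no PSO:yes

outcome vector order: (A.a,B.a,B.b)
[SC] allowed = {000; 001; 021; 100}
[TSO] allowed = {000; 001; 021; 100}
[PSO] allowed = {000; 001; 020; 021; 100}
target 020 ∈ {PSO}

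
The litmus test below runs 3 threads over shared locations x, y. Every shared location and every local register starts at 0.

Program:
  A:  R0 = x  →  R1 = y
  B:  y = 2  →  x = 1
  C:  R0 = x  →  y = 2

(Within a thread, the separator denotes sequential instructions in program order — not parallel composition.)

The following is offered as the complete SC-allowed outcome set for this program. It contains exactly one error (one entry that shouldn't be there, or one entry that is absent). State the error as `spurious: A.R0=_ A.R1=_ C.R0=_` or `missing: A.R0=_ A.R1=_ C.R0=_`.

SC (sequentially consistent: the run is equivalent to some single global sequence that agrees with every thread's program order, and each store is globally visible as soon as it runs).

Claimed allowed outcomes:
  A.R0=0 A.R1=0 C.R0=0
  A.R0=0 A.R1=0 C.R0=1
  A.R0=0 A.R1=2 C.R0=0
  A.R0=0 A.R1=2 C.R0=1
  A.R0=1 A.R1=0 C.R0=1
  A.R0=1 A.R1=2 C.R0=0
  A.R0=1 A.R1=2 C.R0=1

spurious: A.R0=1 A.R1=0 C.R0=1

outcome vector order: (A.R0,A.R1,C.R0)
under SC → 0/0/0 0/0/1 0/2/0 0/2/1 1/2/0 1/2/1
claimed∖SC = {1/0/1}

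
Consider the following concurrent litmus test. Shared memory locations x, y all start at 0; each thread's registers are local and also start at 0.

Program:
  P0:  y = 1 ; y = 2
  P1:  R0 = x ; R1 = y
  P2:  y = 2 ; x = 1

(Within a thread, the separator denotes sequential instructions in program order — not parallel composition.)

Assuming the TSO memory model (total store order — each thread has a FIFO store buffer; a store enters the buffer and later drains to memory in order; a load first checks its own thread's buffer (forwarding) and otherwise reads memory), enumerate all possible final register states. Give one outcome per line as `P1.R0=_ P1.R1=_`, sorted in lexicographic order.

outcome vector order: (P1.R0,P1.R1)
|TSO outcomes| = 5

P1.R0=0 P1.R1=0
P1.R0=0 P1.R1=1
P1.R0=0 P1.R1=2
P1.R0=1 P1.R1=1
P1.R0=1 P1.R1=2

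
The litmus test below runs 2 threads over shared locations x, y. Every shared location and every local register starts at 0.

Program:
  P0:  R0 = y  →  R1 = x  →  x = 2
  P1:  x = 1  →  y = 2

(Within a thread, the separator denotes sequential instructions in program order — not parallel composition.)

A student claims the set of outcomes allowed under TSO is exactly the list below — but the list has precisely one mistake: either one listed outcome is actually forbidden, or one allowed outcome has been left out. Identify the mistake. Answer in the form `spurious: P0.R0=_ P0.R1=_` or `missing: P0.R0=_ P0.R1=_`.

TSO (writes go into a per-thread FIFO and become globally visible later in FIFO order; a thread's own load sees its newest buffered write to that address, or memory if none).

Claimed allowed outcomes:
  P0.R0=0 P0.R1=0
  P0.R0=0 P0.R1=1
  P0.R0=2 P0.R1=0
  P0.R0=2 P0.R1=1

spurious: P0.R0=2 P0.R1=0

outcome vector order: (P0.R0,P0.R1)
TSO: 3 outcomes — {(0,0); (0,1); (2,1)}
claimed∖TSO = {(2,0)}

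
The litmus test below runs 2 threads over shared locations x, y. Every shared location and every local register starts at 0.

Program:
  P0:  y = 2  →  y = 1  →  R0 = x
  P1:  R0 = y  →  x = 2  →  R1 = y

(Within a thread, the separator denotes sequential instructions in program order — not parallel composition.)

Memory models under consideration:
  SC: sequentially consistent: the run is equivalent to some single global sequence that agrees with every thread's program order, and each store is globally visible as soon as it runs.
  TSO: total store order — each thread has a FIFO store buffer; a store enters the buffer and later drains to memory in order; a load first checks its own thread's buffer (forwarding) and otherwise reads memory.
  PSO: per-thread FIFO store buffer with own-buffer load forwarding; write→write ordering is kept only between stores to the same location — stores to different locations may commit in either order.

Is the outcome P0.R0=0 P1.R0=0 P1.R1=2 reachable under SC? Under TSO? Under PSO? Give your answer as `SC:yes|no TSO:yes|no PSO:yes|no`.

outcome vector order: (P0.R0,P1.R0,P1.R1)
SC (9): 001; 011; 021; 200; 201; 202; 211; 221; 222
TSO (12): 000; 001; 002; 011; 021; 022; 200; 201; 202; 211; 221; 222
PSO (12): 000; 001; 002; 011; 021; 022; 200; 201; 202; 211; 221; 222
target 002 ∈ {TSO,PSO}

SC:no TSO:yes PSO:yes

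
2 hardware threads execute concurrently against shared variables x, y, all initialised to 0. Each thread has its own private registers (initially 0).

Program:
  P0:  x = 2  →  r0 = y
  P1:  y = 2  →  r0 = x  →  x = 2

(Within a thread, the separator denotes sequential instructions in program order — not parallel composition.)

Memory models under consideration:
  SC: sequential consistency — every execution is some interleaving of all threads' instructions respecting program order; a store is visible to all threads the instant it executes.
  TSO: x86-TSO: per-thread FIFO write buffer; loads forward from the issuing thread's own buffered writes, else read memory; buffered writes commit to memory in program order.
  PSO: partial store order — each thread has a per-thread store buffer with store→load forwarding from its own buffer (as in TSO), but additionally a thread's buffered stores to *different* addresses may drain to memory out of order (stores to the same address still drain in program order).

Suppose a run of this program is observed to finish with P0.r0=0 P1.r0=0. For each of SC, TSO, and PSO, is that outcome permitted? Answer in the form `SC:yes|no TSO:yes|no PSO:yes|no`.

outcome vector order: (P0.r0,P1.r0)
under SC → <0 2> <2 0> <2 2>
under TSO → <0 0> <0 2> <2 0> <2 2>
under PSO → <0 0> <0 2> <2 0> <2 2>
target <0 0> ∈ {TSO,PSO}

SC:no TSO:yes PSO:yes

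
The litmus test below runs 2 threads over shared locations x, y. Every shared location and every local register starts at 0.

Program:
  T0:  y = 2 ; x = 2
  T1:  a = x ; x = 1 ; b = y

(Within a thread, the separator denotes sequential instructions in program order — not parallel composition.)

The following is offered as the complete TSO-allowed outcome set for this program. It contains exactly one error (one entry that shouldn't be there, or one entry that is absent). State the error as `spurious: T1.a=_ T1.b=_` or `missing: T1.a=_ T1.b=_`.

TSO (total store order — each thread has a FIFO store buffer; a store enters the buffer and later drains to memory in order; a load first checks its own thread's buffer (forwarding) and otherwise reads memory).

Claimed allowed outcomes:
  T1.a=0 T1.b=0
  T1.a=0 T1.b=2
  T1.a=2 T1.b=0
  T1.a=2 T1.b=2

outcome vector order: (T1.a,T1.b)
under TSO → 00 02 22
claimed∖TSO = {20}

spurious: T1.a=2 T1.b=0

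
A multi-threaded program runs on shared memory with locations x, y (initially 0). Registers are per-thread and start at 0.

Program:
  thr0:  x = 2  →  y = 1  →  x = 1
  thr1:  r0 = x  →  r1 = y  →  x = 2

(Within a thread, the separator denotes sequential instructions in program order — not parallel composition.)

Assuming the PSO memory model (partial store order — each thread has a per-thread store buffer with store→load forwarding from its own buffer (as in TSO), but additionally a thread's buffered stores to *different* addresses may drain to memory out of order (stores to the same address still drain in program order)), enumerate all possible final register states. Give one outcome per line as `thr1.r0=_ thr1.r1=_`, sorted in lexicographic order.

outcome vector order: (thr1.r0,thr1.r1)
|PSO outcomes| = 6

thr1.r0=0 thr1.r1=0
thr1.r0=0 thr1.r1=1
thr1.r0=1 thr1.r1=0
thr1.r0=1 thr1.r1=1
thr1.r0=2 thr1.r1=0
thr1.r0=2 thr1.r1=1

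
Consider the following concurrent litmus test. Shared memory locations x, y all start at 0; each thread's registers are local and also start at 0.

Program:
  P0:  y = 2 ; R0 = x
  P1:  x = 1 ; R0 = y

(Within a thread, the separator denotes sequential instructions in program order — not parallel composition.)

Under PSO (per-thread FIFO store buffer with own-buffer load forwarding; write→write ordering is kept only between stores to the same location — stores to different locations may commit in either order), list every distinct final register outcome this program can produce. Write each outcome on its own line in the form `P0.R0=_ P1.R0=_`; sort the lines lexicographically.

P0.R0=0 P1.R0=0
P0.R0=0 P1.R0=2
P0.R0=1 P1.R0=0
P0.R0=1 P1.R0=2

outcome vector order: (P0.R0,P1.R0)
|PSO outcomes| = 4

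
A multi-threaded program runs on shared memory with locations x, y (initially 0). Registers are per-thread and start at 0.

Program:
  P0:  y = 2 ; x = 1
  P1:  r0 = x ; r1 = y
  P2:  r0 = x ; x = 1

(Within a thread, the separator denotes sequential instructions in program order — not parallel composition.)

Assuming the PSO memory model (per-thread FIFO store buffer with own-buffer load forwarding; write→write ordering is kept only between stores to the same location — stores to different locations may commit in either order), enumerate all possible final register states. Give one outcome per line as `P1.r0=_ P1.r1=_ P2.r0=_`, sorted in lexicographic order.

P1.r0=0 P1.r1=0 P2.r0=0
P1.r0=0 P1.r1=0 P2.r0=1
P1.r0=0 P1.r1=2 P2.r0=0
P1.r0=0 P1.r1=2 P2.r0=1
P1.r0=1 P1.r1=0 P2.r0=0
P1.r0=1 P1.r1=0 P2.r0=1
P1.r0=1 P1.r1=2 P2.r0=0
P1.r0=1 P1.r1=2 P2.r0=1

outcome vector order: (P1.r0,P1.r1,P2.r0)
|PSO outcomes| = 8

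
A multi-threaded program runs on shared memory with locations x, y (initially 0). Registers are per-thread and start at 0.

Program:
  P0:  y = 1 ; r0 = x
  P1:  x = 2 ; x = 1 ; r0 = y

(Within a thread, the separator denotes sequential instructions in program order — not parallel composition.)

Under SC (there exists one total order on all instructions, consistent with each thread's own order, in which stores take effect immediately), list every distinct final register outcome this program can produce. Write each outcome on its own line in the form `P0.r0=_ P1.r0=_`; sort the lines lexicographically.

outcome vector order: (P0.r0,P1.r0)
|SC outcomes| = 4

P0.r0=0 P1.r0=1
P0.r0=1 P1.r0=0
P0.r0=1 P1.r0=1
P0.r0=2 P1.r0=1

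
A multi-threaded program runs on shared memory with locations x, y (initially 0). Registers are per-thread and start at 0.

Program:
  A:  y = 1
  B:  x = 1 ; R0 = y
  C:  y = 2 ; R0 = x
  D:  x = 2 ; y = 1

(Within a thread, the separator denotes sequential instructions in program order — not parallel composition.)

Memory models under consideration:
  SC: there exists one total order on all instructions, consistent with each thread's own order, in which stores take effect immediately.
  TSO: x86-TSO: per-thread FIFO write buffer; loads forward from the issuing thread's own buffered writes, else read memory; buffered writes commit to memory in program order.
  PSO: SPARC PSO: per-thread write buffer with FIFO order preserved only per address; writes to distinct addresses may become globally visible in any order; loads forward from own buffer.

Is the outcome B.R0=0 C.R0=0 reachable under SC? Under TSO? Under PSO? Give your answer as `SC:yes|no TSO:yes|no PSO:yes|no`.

SC:no TSO:yes PSO:yes

outcome vector order: (B.R0,C.R0)
under SC → <0 1> <0 2> <1 0> <1 1> <1 2> <2 0> <2 1> <2 2>
under TSO → <0 0> <0 1> <0 2> <1 0> <1 1> <1 2> <2 0> <2 1> <2 2>
under PSO → <0 0> <0 1> <0 2> <1 0> <1 1> <1 2> <2 0> <2 1> <2 2>
target <0 0> ∈ {TSO,PSO}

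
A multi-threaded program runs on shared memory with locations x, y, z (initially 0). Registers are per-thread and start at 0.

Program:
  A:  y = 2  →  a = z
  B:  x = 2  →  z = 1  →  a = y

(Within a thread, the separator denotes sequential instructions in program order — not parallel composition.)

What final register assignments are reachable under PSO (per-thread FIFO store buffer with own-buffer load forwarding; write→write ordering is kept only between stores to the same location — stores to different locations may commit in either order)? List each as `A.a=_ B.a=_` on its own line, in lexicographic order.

outcome vector order: (A.a,B.a)
|PSO outcomes| = 4

A.a=0 B.a=0
A.a=0 B.a=2
A.a=1 B.a=0
A.a=1 B.a=2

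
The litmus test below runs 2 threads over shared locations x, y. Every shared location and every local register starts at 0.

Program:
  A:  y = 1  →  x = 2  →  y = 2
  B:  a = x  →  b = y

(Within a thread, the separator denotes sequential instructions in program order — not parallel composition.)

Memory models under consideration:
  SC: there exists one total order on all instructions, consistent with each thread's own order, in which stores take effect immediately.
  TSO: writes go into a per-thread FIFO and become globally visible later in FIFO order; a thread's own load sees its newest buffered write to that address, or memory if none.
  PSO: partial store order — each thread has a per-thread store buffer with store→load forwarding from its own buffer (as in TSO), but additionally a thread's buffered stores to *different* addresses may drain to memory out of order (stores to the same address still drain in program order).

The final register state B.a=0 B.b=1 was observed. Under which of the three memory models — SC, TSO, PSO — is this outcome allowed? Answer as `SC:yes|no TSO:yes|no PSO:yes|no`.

outcome vector order: (B.a,B.b)
SC (5): <0 0>; <0 1>; <0 2>; <2 1>; <2 2>
TSO (5): <0 0>; <0 1>; <0 2>; <2 1>; <2 2>
PSO (6): <0 0>; <0 1>; <0 2>; <2 0>; <2 1>; <2 2>
target <0 1> ∈ {SC,TSO,PSO}

SC:yes TSO:yes PSO:yes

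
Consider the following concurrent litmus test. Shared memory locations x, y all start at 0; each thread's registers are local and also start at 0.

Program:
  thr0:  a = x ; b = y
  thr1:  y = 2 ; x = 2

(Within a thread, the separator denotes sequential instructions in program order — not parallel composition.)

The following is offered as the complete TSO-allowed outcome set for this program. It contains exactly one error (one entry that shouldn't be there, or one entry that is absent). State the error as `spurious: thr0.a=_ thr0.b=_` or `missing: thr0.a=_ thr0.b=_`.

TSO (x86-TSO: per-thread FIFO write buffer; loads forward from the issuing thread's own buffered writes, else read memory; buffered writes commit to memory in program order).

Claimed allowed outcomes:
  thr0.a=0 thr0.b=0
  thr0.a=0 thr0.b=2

outcome vector order: (thr0.a,thr0.b)
TSO: 3 outcomes — {(0,0) (0,2) (2,2)}
TSO∖claimed = {(2,2)}

missing: thr0.a=2 thr0.b=2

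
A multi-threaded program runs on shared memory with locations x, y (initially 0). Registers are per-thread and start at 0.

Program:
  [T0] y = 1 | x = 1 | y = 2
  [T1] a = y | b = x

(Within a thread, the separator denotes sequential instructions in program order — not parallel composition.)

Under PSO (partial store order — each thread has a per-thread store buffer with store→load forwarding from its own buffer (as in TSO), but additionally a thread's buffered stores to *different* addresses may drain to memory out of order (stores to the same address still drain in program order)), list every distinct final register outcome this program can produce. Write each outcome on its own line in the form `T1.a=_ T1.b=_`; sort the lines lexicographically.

T1.a=0 T1.b=0
T1.a=0 T1.b=1
T1.a=1 T1.b=0
T1.a=1 T1.b=1
T1.a=2 T1.b=0
T1.a=2 T1.b=1

outcome vector order: (T1.a,T1.b)
|PSO outcomes| = 6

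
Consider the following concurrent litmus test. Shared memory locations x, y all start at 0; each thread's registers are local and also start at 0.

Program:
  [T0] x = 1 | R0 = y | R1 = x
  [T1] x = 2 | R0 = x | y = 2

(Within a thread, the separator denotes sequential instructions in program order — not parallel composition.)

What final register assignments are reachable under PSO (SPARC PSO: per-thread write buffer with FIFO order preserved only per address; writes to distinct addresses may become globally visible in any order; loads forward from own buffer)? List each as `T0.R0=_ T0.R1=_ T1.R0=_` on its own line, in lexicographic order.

T0.R0=0 T0.R1=1 T1.R0=1
T0.R0=0 T0.R1=1 T1.R0=2
T0.R0=0 T0.R1=2 T1.R0=2
T0.R0=2 T0.R1=1 T1.R0=1
T0.R0=2 T0.R1=1 T1.R0=2
T0.R0=2 T0.R1=2 T1.R0=2

outcome vector order: (T0.R0,T0.R1,T1.R0)
|PSO outcomes| = 6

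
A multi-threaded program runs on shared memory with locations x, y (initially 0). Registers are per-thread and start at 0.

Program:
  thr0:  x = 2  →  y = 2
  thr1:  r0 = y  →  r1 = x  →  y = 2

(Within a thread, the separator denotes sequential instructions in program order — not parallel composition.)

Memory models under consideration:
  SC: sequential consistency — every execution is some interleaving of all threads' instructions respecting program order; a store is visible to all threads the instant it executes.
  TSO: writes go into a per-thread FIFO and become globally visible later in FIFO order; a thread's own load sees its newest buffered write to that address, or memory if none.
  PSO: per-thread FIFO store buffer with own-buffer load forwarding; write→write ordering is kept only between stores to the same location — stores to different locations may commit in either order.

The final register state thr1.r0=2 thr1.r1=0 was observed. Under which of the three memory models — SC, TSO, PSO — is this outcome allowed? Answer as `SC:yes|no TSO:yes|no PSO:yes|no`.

SC:no TSO:no PSO:yes

outcome vector order: (thr1.r0,thr1.r1)
[SC] allowed = {(0,0) (0,2) (2,2)}
[TSO] allowed = {(0,0) (0,2) (2,2)}
[PSO] allowed = {(0,0) (0,2) (2,0) (2,2)}
target (2,0) ∈ {PSO}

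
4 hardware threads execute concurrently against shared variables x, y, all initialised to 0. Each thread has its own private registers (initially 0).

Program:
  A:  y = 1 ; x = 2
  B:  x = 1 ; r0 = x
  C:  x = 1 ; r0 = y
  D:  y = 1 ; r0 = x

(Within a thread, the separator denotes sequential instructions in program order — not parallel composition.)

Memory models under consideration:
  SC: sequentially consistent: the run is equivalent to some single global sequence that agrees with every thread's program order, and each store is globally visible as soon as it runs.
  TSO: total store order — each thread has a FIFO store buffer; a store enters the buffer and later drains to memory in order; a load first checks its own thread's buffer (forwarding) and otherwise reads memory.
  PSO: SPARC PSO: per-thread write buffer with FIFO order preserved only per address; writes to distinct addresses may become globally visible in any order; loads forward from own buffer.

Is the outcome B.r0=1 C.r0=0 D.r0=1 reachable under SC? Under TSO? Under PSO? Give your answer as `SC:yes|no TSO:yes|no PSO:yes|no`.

SC:yes TSO:yes PSO:yes

outcome vector order: (B.r0,C.r0,D.r0)
under SC → 101; 102; 110; 111; 112; 201; 202; 210; 211; 212
under TSO → 100; 101; 102; 110; 111; 112; 200; 201; 202; 210; 211; 212
under PSO → 100; 101; 102; 110; 111; 112; 200; 201; 202; 210; 211; 212
target 101 ∈ {SC,TSO,PSO}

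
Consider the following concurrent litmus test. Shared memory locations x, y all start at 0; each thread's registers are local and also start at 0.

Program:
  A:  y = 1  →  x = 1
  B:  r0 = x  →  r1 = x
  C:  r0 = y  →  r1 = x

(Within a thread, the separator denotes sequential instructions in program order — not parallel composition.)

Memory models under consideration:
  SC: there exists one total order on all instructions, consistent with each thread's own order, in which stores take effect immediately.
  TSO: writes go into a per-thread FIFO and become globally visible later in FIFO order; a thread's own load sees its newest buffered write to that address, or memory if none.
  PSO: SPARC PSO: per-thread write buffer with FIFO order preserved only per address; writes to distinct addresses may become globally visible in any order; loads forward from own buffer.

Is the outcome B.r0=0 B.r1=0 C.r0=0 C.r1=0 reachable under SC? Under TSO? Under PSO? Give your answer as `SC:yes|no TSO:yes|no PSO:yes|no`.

SC:yes TSO:yes PSO:yes

outcome vector order: (B.r0,B.r1,C.r0,C.r1)
[SC] allowed = {(0,0,0,0); (0,0,0,1); (0,0,1,0); (0,0,1,1); (0,1,0,0); (0,1,0,1); (0,1,1,0); (0,1,1,1); (1,1,0,0); (1,1,0,1); (1,1,1,0); (1,1,1,1)}
[TSO] allowed = {(0,0,0,0); (0,0,0,1); (0,0,1,0); (0,0,1,1); (0,1,0,0); (0,1,0,1); (0,1,1,0); (0,1,1,1); (1,1,0,0); (1,1,0,1); (1,1,1,0); (1,1,1,1)}
[PSO] allowed = {(0,0,0,0); (0,0,0,1); (0,0,1,0); (0,0,1,1); (0,1,0,0); (0,1,0,1); (0,1,1,0); (0,1,1,1); (1,1,0,0); (1,1,0,1); (1,1,1,0); (1,1,1,1)}
target (0,0,0,0) ∈ {SC,TSO,PSO}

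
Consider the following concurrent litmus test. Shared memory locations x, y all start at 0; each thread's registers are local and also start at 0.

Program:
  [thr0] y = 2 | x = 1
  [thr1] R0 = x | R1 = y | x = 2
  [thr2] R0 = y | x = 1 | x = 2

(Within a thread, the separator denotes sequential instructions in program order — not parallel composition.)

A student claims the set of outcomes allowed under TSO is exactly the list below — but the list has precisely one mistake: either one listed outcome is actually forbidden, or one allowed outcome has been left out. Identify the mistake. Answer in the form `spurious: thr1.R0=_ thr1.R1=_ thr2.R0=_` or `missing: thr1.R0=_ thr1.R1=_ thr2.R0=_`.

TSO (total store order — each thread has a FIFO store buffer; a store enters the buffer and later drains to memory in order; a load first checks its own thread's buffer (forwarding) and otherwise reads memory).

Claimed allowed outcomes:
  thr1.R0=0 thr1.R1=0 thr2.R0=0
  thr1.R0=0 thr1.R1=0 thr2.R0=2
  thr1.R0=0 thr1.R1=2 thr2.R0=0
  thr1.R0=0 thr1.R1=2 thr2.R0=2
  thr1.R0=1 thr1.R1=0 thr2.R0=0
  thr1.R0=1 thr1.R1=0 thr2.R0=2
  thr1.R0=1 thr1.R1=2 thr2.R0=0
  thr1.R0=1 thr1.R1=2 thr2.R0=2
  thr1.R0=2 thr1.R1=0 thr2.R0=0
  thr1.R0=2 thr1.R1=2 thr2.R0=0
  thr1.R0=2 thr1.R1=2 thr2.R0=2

outcome vector order: (thr1.R0,thr1.R1,thr2.R0)
under TSO → 0/0/0, 0/0/2, 0/2/0, 0/2/2, 1/0/0, 1/2/0, 1/2/2, 2/0/0, 2/2/0, 2/2/2
claimed∖TSO = {1/0/2}

spurious: thr1.R0=1 thr1.R1=0 thr2.R0=2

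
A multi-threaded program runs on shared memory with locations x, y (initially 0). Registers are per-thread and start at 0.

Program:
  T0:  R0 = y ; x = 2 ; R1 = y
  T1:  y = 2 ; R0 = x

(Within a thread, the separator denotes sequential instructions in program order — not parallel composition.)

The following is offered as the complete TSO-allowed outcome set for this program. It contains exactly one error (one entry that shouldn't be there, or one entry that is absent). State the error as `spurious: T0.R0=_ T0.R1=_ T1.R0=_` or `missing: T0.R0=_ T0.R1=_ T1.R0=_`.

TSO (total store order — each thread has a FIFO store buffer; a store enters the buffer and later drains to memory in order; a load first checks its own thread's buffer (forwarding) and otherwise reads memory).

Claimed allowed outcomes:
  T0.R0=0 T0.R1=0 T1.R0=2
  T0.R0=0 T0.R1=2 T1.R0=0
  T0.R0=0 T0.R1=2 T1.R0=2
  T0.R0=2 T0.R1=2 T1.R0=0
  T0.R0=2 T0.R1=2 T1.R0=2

outcome vector order: (T0.R0,T0.R1,T1.R0)
under TSO → 0/0/0, 0/0/2, 0/2/0, 0/2/2, 2/2/0, 2/2/2
TSO∖claimed = {0/0/0}

missing: T0.R0=0 T0.R1=0 T1.R0=0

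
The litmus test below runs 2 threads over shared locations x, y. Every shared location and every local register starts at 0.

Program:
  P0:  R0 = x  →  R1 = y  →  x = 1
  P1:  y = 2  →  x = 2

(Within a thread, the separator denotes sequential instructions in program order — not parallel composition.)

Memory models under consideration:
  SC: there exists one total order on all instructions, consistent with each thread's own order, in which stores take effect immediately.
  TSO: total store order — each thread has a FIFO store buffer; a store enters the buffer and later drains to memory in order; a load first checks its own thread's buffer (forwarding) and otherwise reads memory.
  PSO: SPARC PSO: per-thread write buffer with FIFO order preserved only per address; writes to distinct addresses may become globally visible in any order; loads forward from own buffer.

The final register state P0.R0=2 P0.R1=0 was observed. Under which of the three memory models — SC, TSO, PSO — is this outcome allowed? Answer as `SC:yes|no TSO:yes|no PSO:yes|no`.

outcome vector order: (P0.R0,P0.R1)
under SC → 00, 02, 22
under TSO → 00, 02, 22
under PSO → 00, 02, 20, 22
target 20 ∈ {PSO}

SC:no TSO:no PSO:yes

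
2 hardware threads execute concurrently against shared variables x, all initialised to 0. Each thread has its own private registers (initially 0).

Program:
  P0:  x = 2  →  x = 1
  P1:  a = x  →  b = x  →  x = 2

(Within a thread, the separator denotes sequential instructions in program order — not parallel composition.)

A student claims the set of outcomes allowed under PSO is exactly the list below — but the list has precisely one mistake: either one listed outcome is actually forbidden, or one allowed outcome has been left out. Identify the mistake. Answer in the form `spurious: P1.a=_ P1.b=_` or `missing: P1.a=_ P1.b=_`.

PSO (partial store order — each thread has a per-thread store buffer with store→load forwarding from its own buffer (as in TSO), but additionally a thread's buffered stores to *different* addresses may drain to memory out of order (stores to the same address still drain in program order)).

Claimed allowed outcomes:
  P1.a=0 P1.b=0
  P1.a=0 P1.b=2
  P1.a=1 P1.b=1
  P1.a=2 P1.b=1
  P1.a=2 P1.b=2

missing: P1.a=0 P1.b=1

outcome vector order: (P1.a,P1.b)
PSO: 6 outcomes — {(0,0), (0,1), (0,2), (1,1), (2,1), (2,2)}
PSO∖claimed = {(0,1)}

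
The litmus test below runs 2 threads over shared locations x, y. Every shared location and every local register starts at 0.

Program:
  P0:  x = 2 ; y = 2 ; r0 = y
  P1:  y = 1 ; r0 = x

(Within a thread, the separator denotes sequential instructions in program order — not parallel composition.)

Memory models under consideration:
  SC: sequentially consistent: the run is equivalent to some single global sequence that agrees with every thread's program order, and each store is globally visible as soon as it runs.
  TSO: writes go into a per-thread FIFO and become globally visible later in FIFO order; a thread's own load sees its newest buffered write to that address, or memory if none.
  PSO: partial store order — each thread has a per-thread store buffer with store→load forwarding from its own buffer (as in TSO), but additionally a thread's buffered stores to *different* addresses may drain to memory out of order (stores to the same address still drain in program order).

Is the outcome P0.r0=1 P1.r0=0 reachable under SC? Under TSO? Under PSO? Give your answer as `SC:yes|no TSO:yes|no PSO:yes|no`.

outcome vector order: (P0.r0,P1.r0)
SC: 3 outcomes — {<1 2>, <2 0>, <2 2>}
TSO: 4 outcomes — {<1 0>, <1 2>, <2 0>, <2 2>}
PSO: 4 outcomes — {<1 0>, <1 2>, <2 0>, <2 2>}
target <1 0> ∈ {TSO,PSO}

SC:no TSO:yes PSO:yes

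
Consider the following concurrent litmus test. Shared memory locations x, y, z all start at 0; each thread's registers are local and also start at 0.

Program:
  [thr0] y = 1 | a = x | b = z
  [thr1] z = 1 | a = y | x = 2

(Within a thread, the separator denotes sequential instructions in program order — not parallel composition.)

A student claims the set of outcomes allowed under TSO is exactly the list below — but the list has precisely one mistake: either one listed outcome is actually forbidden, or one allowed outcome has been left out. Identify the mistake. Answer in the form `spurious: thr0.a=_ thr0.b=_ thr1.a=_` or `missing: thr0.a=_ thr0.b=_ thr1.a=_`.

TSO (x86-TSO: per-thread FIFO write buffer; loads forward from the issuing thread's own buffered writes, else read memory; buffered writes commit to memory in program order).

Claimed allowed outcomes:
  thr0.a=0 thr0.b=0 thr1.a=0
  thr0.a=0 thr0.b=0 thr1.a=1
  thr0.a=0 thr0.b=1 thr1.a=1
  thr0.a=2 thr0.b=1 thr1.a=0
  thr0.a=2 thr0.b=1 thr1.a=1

outcome vector order: (thr0.a,thr0.b,thr1.a)
TSO: 6 outcomes — {0/0/0 0/0/1 0/1/0 0/1/1 2/1/0 2/1/1}
TSO∖claimed = {0/1/0}

missing: thr0.a=0 thr0.b=1 thr1.a=0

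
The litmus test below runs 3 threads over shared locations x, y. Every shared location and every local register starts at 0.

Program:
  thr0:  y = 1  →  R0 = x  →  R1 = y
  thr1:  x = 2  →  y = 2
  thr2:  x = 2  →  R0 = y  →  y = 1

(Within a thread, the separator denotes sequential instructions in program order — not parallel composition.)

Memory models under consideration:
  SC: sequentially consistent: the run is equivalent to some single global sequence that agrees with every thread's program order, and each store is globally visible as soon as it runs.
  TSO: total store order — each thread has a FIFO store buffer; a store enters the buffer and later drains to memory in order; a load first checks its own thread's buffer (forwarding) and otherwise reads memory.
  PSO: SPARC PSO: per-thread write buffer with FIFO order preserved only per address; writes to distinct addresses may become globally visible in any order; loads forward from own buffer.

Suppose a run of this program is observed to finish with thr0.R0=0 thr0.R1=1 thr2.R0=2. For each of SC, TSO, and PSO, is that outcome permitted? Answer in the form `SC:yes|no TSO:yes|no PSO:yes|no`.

SC:yes TSO:yes PSO:yes

outcome vector order: (thr0.R0,thr0.R1,thr2.R0)
under SC → (0,1,1), (0,1,2), (0,2,1), (0,2,2), (2,1,0), (2,1,1), (2,1,2), (2,2,0), (2,2,1), (2,2,2)
under TSO → (0,1,0), (0,1,1), (0,1,2), (0,2,0), (0,2,1), (0,2,2), (2,1,0), (2,1,1), (2,1,2), (2,2,0), (2,2,1), (2,2,2)
under PSO → (0,1,0), (0,1,1), (0,1,2), (0,2,0), (0,2,1), (0,2,2), (2,1,0), (2,1,1), (2,1,2), (2,2,0), (2,2,1), (2,2,2)
target (0,1,2) ∈ {SC,TSO,PSO}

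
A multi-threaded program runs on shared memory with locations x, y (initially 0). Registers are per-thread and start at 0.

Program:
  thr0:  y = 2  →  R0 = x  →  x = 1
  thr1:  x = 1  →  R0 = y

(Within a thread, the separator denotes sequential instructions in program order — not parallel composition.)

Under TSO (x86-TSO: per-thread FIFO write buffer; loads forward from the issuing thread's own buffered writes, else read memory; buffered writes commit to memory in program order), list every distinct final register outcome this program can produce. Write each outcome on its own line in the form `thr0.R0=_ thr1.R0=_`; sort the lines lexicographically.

thr0.R0=0 thr1.R0=0
thr0.R0=0 thr1.R0=2
thr0.R0=1 thr1.R0=0
thr0.R0=1 thr1.R0=2

outcome vector order: (thr0.R0,thr1.R0)
|TSO outcomes| = 4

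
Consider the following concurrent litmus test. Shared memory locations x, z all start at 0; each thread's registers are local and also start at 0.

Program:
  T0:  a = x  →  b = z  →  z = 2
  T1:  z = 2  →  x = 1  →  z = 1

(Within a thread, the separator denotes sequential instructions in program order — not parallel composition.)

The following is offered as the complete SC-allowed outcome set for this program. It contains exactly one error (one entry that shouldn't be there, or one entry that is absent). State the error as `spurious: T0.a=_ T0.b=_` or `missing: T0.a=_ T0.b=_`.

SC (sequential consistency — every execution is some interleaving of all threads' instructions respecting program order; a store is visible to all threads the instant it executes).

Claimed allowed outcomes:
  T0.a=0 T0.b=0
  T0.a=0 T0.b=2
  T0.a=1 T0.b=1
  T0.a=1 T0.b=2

outcome vector order: (T0.a,T0.b)
SC (5): (0,0); (0,1); (0,2); (1,1); (1,2)
SC∖claimed = {(0,1)}

missing: T0.a=0 T0.b=1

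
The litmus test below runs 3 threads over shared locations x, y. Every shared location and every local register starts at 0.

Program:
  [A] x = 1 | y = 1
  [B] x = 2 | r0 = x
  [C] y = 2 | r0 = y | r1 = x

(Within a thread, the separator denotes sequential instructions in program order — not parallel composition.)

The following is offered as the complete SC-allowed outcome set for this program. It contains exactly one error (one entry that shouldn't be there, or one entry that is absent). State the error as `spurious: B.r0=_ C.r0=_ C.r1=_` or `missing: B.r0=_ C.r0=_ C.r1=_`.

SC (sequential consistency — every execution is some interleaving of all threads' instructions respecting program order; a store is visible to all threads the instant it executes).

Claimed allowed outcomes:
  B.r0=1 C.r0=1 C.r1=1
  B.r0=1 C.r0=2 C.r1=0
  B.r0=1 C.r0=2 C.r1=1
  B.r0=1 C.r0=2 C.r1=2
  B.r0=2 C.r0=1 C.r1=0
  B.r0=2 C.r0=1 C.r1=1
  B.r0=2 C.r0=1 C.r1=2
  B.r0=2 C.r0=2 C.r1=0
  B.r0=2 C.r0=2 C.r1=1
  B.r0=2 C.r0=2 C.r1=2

outcome vector order: (B.r0,C.r0,C.r1)
under SC → 111 120 121 122 211 212 220 221 222
claimed∖SC = {210}

spurious: B.r0=2 C.r0=1 C.r1=0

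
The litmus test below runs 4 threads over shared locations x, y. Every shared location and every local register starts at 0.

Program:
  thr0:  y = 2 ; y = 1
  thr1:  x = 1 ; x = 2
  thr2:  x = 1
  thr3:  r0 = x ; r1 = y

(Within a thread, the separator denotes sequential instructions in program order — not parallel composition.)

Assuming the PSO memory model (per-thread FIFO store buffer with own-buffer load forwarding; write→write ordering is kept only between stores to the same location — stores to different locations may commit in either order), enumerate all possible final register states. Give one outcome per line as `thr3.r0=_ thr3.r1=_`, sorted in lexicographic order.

thr3.r0=0 thr3.r1=0
thr3.r0=0 thr3.r1=1
thr3.r0=0 thr3.r1=2
thr3.r0=1 thr3.r1=0
thr3.r0=1 thr3.r1=1
thr3.r0=1 thr3.r1=2
thr3.r0=2 thr3.r1=0
thr3.r0=2 thr3.r1=1
thr3.r0=2 thr3.r1=2

outcome vector order: (thr3.r0,thr3.r1)
|PSO outcomes| = 9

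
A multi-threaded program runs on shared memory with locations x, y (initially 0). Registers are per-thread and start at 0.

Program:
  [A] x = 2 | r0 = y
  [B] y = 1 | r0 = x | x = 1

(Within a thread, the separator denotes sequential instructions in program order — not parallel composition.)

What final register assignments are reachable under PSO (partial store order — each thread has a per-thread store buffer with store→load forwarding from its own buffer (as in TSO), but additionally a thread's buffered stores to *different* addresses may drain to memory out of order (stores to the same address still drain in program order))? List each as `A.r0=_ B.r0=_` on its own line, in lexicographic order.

outcome vector order: (A.r0,B.r0)
|PSO outcomes| = 4

A.r0=0 B.r0=0
A.r0=0 B.r0=2
A.r0=1 B.r0=0
A.r0=1 B.r0=2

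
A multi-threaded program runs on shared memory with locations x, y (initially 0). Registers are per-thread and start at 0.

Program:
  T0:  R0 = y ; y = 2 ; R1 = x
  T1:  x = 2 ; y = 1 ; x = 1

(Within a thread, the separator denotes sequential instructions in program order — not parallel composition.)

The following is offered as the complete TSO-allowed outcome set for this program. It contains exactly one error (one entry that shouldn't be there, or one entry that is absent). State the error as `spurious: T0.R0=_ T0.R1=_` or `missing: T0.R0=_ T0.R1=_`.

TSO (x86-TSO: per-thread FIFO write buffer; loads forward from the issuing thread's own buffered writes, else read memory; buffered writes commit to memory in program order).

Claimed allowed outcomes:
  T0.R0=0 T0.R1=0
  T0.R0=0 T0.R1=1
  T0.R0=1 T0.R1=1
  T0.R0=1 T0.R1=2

outcome vector order: (T0.R0,T0.R1)
under TSO → 0/0; 0/1; 0/2; 1/1; 1/2
TSO∖claimed = {0/2}

missing: T0.R0=0 T0.R1=2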